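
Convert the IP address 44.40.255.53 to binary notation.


44 = 00101100
40 = 00101000
255 = 11111111
53 = 00110101
Binary: 00101100.00101000.11111111.00110101


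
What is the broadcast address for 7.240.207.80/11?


Network: 7.224.0.0/11
Host bits = 21
Set all host bits to 1:
Broadcast: 7.255.255.255


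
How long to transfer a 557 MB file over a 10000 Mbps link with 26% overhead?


Effective throughput = 10000 * (1 - 26/100) = 7400 Mbps
File size in Mb = 557 * 8 = 4456 Mb
Time = 4456 / 7400
Time = 0.6022 seconds


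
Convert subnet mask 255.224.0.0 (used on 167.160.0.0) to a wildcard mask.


Subnet mask: 255.224.0.0
Wildcard = 255.255.255.255 - subnet mask
255 - 255 = 0
255 - 224 = 31
255 - 0 = 255
255 - 0 = 255
Wildcard: 0.31.255.255


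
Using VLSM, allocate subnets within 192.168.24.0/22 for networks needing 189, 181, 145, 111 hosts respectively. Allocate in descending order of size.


189 hosts -> /24 (254 usable): 192.168.24.0/24
181 hosts -> /24 (254 usable): 192.168.25.0/24
145 hosts -> /24 (254 usable): 192.168.26.0/24
111 hosts -> /25 (126 usable): 192.168.27.0/25
Allocation: 192.168.24.0/24 (189 hosts, 254 usable); 192.168.25.0/24 (181 hosts, 254 usable); 192.168.26.0/24 (145 hosts, 254 usable); 192.168.27.0/25 (111 hosts, 126 usable)


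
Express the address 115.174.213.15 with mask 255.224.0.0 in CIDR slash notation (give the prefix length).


Binary: 11111111.11100000.00000000.00000000
Count leading 1s
Prefix: /11


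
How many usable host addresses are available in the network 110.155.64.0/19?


Host bits = 32 - 19 = 13
Total addresses = 2^13 = 8192
Usable = total - 2 (network and broadcast)
Usable hosts: 8190


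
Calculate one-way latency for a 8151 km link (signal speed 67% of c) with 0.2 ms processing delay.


Speed = 0.67 * 3e5 km/s = 201000 km/s
Propagation delay = 8151 / 201000 = 0.0406 s = 40.5522 ms
Processing delay = 0.2 ms
Total one-way latency = 40.7522 ms


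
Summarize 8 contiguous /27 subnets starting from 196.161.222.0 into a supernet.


Original prefix: /27
Number of subnets: 8 = 2^3
New prefix = 27 - 3 = 24
Supernet: 196.161.222.0/24


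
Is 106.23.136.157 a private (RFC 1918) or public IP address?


RFC 1918 private ranges:
  10.0.0.0/8 (10.0.0.0 - 10.255.255.255)
  172.16.0.0/12 (172.16.0.0 - 172.31.255.255)
  192.168.0.0/16 (192.168.0.0 - 192.168.255.255)
Public (not in any RFC 1918 range)


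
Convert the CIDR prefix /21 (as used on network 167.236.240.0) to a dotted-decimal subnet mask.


/21 means 21 network bits, 11 host bits
Binary: 11111111111111111111100000000000
Mask: 255.255.248.0


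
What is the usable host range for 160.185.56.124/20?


Network: 160.185.48.0
Broadcast: 160.185.63.255
First usable = network + 1
Last usable = broadcast - 1
Range: 160.185.48.1 to 160.185.63.254


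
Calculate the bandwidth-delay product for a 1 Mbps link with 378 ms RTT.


BDP = bandwidth * RTT
= 1 Mbps * 378 ms
= 1 * 1e6 * 378 / 1000 bits
= 378000 bits
= 47250 bytes
= 46.1426 KB
BDP = 378000 bits (47250 bytes)


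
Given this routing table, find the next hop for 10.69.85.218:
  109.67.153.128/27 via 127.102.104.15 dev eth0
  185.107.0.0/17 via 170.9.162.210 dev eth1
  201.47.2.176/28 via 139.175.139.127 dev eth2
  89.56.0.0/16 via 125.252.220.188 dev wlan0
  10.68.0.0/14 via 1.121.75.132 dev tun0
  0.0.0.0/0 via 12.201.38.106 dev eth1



Longest prefix match for 10.69.85.218:
  /27 109.67.153.128: no
  /17 185.107.0.0: no
  /28 201.47.2.176: no
  /16 89.56.0.0: no
  /14 10.68.0.0: MATCH
  /0 0.0.0.0: MATCH
Selected: next-hop 1.121.75.132 via tun0 (matched /14)


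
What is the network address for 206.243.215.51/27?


IP:   11001110.11110011.11010111.00110011
Mask: 11111111.11111111.11111111.11100000
AND operation:
Net:  11001110.11110011.11010111.00100000
Network: 206.243.215.32/27


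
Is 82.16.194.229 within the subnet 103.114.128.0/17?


Subnet network: 103.114.128.0
Test IP AND mask: 82.16.128.0
No, 82.16.194.229 is not in 103.114.128.0/17


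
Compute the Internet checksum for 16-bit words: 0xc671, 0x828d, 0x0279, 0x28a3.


Sum all words (with carry folding):
+ 0xc671 = 0xc671
+ 0x828d = 0x48ff
+ 0x0279 = 0x4b78
+ 0x28a3 = 0x741b
One's complement: ~0x741b
Checksum = 0x8be4


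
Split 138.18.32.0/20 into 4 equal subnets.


New prefix = 20 + 2 = 22
Each subnet has 1024 addresses
  138.18.32.0/22
  138.18.36.0/22
  138.18.40.0/22
  138.18.44.0/22
Subnets: 138.18.32.0/22, 138.18.36.0/22, 138.18.40.0/22, 138.18.44.0/22


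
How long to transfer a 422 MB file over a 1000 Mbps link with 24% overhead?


Effective throughput = 1000 * (1 - 24/100) = 760 Mbps
File size in Mb = 422 * 8 = 3376 Mb
Time = 3376 / 760
Time = 4.4421 seconds


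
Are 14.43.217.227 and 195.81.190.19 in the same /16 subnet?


Mask: 255.255.0.0
14.43.217.227 AND mask = 14.43.0.0
195.81.190.19 AND mask = 195.81.0.0
No, different subnets (14.43.0.0 vs 195.81.0.0)


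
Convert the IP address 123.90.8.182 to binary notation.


123 = 01111011
90 = 01011010
8 = 00001000
182 = 10110110
Binary: 01111011.01011010.00001000.10110110


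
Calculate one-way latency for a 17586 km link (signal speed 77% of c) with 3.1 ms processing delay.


Speed = 0.77 * 3e5 km/s = 231000 km/s
Propagation delay = 17586 / 231000 = 0.0761 s = 76.1299 ms
Processing delay = 3.1 ms
Total one-way latency = 79.2299 ms


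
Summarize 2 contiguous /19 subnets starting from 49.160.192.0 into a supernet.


Original prefix: /19
Number of subnets: 2 = 2^1
New prefix = 19 - 1 = 18
Supernet: 49.160.192.0/18


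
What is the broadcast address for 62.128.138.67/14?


Network: 62.128.0.0/14
Host bits = 18
Set all host bits to 1:
Broadcast: 62.131.255.255


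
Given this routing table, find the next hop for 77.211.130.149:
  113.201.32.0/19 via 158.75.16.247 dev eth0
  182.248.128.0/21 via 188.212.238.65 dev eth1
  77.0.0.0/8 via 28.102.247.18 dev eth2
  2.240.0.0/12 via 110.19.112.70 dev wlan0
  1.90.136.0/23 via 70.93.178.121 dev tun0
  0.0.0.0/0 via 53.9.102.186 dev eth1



Longest prefix match for 77.211.130.149:
  /19 113.201.32.0: no
  /21 182.248.128.0: no
  /8 77.0.0.0: MATCH
  /12 2.240.0.0: no
  /23 1.90.136.0: no
  /0 0.0.0.0: MATCH
Selected: next-hop 28.102.247.18 via eth2 (matched /8)


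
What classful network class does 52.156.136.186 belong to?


First octet: 52
Binary: 00110100
0xxxxxxx -> Class A (1-126)
Class A, default mask 255.0.0.0 (/8)


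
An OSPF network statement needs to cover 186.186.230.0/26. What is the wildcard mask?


Subnet mask: 255.255.255.192
Wildcard = 255.255.255.255 - subnet mask
255 - 255 = 0
255 - 255 = 0
255 - 255 = 0
255 - 192 = 63
Wildcard: 0.0.0.63


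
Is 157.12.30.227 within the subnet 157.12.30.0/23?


Subnet network: 157.12.30.0
Test IP AND mask: 157.12.30.0
Yes, 157.12.30.227 is in 157.12.30.0/23


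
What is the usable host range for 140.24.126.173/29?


Network: 140.24.126.168
Broadcast: 140.24.126.175
First usable = network + 1
Last usable = broadcast - 1
Range: 140.24.126.169 to 140.24.126.174


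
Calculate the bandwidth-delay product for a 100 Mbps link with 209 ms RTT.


BDP = bandwidth * RTT
= 100 Mbps * 209 ms
= 100 * 1e6 * 209 / 1000 bits
= 20900000 bits
= 2612500 bytes
= 2551.2695 KB
BDP = 20900000 bits (2612500 bytes)


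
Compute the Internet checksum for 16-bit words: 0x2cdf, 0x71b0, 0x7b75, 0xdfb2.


Sum all words (with carry folding):
+ 0x2cdf = 0x2cdf
+ 0x71b0 = 0x9e8f
+ 0x7b75 = 0x1a05
+ 0xdfb2 = 0xf9b7
One's complement: ~0xf9b7
Checksum = 0x0648


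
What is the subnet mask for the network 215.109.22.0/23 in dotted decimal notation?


/23 means 23 network bits, 9 host bits
Binary: 11111111111111111111111000000000
Mask: 255.255.254.0


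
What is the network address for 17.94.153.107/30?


IP:   00010001.01011110.10011001.01101011
Mask: 11111111.11111111.11111111.11111100
AND operation:
Net:  00010001.01011110.10011001.01101000
Network: 17.94.153.104/30


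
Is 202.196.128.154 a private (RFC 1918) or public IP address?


RFC 1918 private ranges:
  10.0.0.0/8 (10.0.0.0 - 10.255.255.255)
  172.16.0.0/12 (172.16.0.0 - 172.31.255.255)
  192.168.0.0/16 (192.168.0.0 - 192.168.255.255)
Public (not in any RFC 1918 range)


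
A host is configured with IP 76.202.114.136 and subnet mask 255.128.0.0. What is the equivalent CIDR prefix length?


Binary: 11111111.10000000.00000000.00000000
Count leading 1s
Prefix: /9


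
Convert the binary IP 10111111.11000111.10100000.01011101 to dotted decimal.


10111111 = 191
11000111 = 199
10100000 = 160
01011101 = 93
IP: 191.199.160.93


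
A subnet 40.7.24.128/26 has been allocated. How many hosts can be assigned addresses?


Host bits = 32 - 26 = 6
Total addresses = 2^6 = 64
Usable = total - 2 (network and broadcast)
Usable hosts: 62


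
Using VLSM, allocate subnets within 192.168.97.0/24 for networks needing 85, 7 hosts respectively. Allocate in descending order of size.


85 hosts -> /25 (126 usable): 192.168.97.0/25
7 hosts -> /28 (14 usable): 192.168.97.128/28
Allocation: 192.168.97.0/25 (85 hosts, 126 usable); 192.168.97.128/28 (7 hosts, 14 usable)


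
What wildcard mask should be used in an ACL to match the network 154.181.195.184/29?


Subnet mask: 255.255.255.248
Wildcard = 255.255.255.255 - subnet mask
255 - 255 = 0
255 - 255 = 0
255 - 255 = 0
255 - 248 = 7
Wildcard: 0.0.0.7


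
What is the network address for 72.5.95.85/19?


IP:   01001000.00000101.01011111.01010101
Mask: 11111111.11111111.11100000.00000000
AND operation:
Net:  01001000.00000101.01000000.00000000
Network: 72.5.64.0/19


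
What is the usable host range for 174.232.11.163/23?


Network: 174.232.10.0
Broadcast: 174.232.11.255
First usable = network + 1
Last usable = broadcast - 1
Range: 174.232.10.1 to 174.232.11.254


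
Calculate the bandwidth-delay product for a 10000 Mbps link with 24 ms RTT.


BDP = bandwidth * RTT
= 10000 Mbps * 24 ms
= 10000 * 1e6 * 24 / 1000 bits
= 240000000 bits
= 30000000 bytes
= 29296.875 KB
BDP = 240000000 bits (30000000 bytes)


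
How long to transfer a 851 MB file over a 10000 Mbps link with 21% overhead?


Effective throughput = 10000 * (1 - 21/100) = 7900 Mbps
File size in Mb = 851 * 8 = 6808 Mb
Time = 6808 / 7900
Time = 0.8618 seconds


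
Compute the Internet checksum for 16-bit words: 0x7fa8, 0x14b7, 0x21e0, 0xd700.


Sum all words (with carry folding):
+ 0x7fa8 = 0x7fa8
+ 0x14b7 = 0x945f
+ 0x21e0 = 0xb63f
+ 0xd700 = 0x8d40
One's complement: ~0x8d40
Checksum = 0x72bf


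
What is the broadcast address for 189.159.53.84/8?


Network: 189.0.0.0/8
Host bits = 24
Set all host bits to 1:
Broadcast: 189.255.255.255


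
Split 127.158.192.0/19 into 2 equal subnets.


New prefix = 19 + 1 = 20
Each subnet has 4096 addresses
  127.158.192.0/20
  127.158.208.0/20
Subnets: 127.158.192.0/20, 127.158.208.0/20


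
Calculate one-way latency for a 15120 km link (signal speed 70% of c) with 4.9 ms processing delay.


Speed = 0.7 * 3e5 km/s = 210000 km/s
Propagation delay = 15120 / 210000 = 0.072 s = 72 ms
Processing delay = 4.9 ms
Total one-way latency = 76.9 ms


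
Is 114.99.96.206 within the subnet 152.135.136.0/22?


Subnet network: 152.135.136.0
Test IP AND mask: 114.99.96.0
No, 114.99.96.206 is not in 152.135.136.0/22


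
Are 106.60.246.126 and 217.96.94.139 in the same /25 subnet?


Mask: 255.255.255.128
106.60.246.126 AND mask = 106.60.246.0
217.96.94.139 AND mask = 217.96.94.128
No, different subnets (106.60.246.0 vs 217.96.94.128)


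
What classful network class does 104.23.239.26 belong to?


First octet: 104
Binary: 01101000
0xxxxxxx -> Class A (1-126)
Class A, default mask 255.0.0.0 (/8)


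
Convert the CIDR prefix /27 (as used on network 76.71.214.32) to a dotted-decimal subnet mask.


/27 means 27 network bits, 5 host bits
Binary: 11111111111111111111111111100000
Mask: 255.255.255.224


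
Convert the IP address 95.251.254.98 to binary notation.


95 = 01011111
251 = 11111011
254 = 11111110
98 = 01100010
Binary: 01011111.11111011.11111110.01100010


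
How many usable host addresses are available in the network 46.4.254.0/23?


Host bits = 32 - 23 = 9
Total addresses = 2^9 = 512
Usable = total - 2 (network and broadcast)
Usable hosts: 510


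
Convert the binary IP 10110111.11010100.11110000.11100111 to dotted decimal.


10110111 = 183
11010100 = 212
11110000 = 240
11100111 = 231
IP: 183.212.240.231


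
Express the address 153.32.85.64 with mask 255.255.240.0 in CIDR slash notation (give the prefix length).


Binary: 11111111.11111111.11110000.00000000
Count leading 1s
Prefix: /20


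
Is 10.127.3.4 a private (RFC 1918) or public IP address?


RFC 1918 private ranges:
  10.0.0.0/8 (10.0.0.0 - 10.255.255.255)
  172.16.0.0/12 (172.16.0.0 - 172.31.255.255)
  192.168.0.0/16 (192.168.0.0 - 192.168.255.255)
Private (in 10.0.0.0/8)


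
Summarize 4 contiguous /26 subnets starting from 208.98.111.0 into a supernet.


Original prefix: /26
Number of subnets: 4 = 2^2
New prefix = 26 - 2 = 24
Supernet: 208.98.111.0/24


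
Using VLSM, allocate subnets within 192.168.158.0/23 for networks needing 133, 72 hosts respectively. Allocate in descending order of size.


133 hosts -> /24 (254 usable): 192.168.158.0/24
72 hosts -> /25 (126 usable): 192.168.159.0/25
Allocation: 192.168.158.0/24 (133 hosts, 254 usable); 192.168.159.0/25 (72 hosts, 126 usable)


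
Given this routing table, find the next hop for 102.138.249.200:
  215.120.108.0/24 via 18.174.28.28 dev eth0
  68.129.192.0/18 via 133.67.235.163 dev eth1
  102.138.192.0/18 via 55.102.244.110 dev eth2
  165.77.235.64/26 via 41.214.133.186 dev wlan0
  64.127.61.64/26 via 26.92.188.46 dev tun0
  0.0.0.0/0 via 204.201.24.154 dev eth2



Longest prefix match for 102.138.249.200:
  /24 215.120.108.0: no
  /18 68.129.192.0: no
  /18 102.138.192.0: MATCH
  /26 165.77.235.64: no
  /26 64.127.61.64: no
  /0 0.0.0.0: MATCH
Selected: next-hop 55.102.244.110 via eth2 (matched /18)


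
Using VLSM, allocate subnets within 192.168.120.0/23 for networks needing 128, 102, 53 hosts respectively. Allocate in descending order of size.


128 hosts -> /24 (254 usable): 192.168.120.0/24
102 hosts -> /25 (126 usable): 192.168.121.0/25
53 hosts -> /26 (62 usable): 192.168.121.128/26
Allocation: 192.168.120.0/24 (128 hosts, 254 usable); 192.168.121.0/25 (102 hosts, 126 usable); 192.168.121.128/26 (53 hosts, 62 usable)


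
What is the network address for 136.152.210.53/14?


IP:   10001000.10011000.11010010.00110101
Mask: 11111111.11111100.00000000.00000000
AND operation:
Net:  10001000.10011000.00000000.00000000
Network: 136.152.0.0/14


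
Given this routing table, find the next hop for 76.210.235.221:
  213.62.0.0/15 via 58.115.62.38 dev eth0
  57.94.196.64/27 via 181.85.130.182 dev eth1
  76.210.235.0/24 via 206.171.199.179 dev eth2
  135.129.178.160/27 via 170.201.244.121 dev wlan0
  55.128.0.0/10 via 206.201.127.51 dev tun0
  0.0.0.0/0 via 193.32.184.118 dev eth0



Longest prefix match for 76.210.235.221:
  /15 213.62.0.0: no
  /27 57.94.196.64: no
  /24 76.210.235.0: MATCH
  /27 135.129.178.160: no
  /10 55.128.0.0: no
  /0 0.0.0.0: MATCH
Selected: next-hop 206.171.199.179 via eth2 (matched /24)


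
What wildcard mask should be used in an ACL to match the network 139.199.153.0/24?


Subnet mask: 255.255.255.0
Wildcard = 255.255.255.255 - subnet mask
255 - 255 = 0
255 - 255 = 0
255 - 255 = 0
255 - 0 = 255
Wildcard: 0.0.0.255


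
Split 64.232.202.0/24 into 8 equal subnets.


New prefix = 24 + 3 = 27
Each subnet has 32 addresses
  64.232.202.0/27
  64.232.202.32/27
  64.232.202.64/27
  64.232.202.96/27
  64.232.202.128/27
  64.232.202.160/27
  64.232.202.192/27
  64.232.202.224/27
Subnets: 64.232.202.0/27, 64.232.202.32/27, 64.232.202.64/27, 64.232.202.96/27, 64.232.202.128/27, 64.232.202.160/27, 64.232.202.192/27, 64.232.202.224/27


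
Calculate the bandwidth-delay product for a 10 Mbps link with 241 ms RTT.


BDP = bandwidth * RTT
= 10 Mbps * 241 ms
= 10 * 1e6 * 241 / 1000 bits
= 2410000 bits
= 301250 bytes
= 294.1895 KB
BDP = 2410000 bits (301250 bytes)


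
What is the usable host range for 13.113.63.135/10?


Network: 13.64.0.0
Broadcast: 13.127.255.255
First usable = network + 1
Last usable = broadcast - 1
Range: 13.64.0.1 to 13.127.255.254


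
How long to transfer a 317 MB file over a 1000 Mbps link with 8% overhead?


Effective throughput = 1000 * (1 - 8/100) = 920 Mbps
File size in Mb = 317 * 8 = 2536 Mb
Time = 2536 / 920
Time = 2.7565 seconds


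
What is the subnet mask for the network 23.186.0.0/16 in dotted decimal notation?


/16 means 16 network bits, 16 host bits
Binary: 11111111111111110000000000000000
Mask: 255.255.0.0


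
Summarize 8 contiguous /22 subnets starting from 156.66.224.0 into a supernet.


Original prefix: /22
Number of subnets: 8 = 2^3
New prefix = 22 - 3 = 19
Supernet: 156.66.224.0/19


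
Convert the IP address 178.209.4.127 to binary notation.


178 = 10110010
209 = 11010001
4 = 00000100
127 = 01111111
Binary: 10110010.11010001.00000100.01111111


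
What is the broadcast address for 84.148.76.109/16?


Network: 84.148.0.0/16
Host bits = 16
Set all host bits to 1:
Broadcast: 84.148.255.255


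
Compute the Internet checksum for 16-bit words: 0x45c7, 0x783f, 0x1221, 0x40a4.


Sum all words (with carry folding):
+ 0x45c7 = 0x45c7
+ 0x783f = 0xbe06
+ 0x1221 = 0xd027
+ 0x40a4 = 0x10cc
One's complement: ~0x10cc
Checksum = 0xef33


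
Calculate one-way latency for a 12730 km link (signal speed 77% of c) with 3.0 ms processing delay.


Speed = 0.77 * 3e5 km/s = 231000 km/s
Propagation delay = 12730 / 231000 = 0.0551 s = 55.1082 ms
Processing delay = 3.0 ms
Total one-way latency = 58.1082 ms


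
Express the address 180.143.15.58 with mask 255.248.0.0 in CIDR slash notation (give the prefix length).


Binary: 11111111.11111000.00000000.00000000
Count leading 1s
Prefix: /13


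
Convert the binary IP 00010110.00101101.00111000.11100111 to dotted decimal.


00010110 = 22
00101101 = 45
00111000 = 56
11100111 = 231
IP: 22.45.56.231


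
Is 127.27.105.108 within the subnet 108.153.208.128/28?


Subnet network: 108.153.208.128
Test IP AND mask: 127.27.105.96
No, 127.27.105.108 is not in 108.153.208.128/28


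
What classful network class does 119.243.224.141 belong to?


First octet: 119
Binary: 01110111
0xxxxxxx -> Class A (1-126)
Class A, default mask 255.0.0.0 (/8)


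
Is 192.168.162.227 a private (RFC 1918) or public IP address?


RFC 1918 private ranges:
  10.0.0.0/8 (10.0.0.0 - 10.255.255.255)
  172.16.0.0/12 (172.16.0.0 - 172.31.255.255)
  192.168.0.0/16 (192.168.0.0 - 192.168.255.255)
Private (in 192.168.0.0/16)


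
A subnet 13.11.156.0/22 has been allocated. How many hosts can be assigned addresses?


Host bits = 32 - 22 = 10
Total addresses = 2^10 = 1024
Usable = total - 2 (network and broadcast)
Usable hosts: 1022


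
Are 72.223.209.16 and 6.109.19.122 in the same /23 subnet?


Mask: 255.255.254.0
72.223.209.16 AND mask = 72.223.208.0
6.109.19.122 AND mask = 6.109.18.0
No, different subnets (72.223.208.0 vs 6.109.18.0)


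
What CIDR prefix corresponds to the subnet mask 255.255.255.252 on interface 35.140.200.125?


Binary: 11111111.11111111.11111111.11111100
Count leading 1s
Prefix: /30


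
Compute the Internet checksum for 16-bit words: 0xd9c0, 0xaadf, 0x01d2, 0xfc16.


Sum all words (with carry folding):
+ 0xd9c0 = 0xd9c0
+ 0xaadf = 0x84a0
+ 0x01d2 = 0x8672
+ 0xfc16 = 0x8289
One's complement: ~0x8289
Checksum = 0x7d76


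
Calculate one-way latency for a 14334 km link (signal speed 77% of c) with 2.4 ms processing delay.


Speed = 0.77 * 3e5 km/s = 231000 km/s
Propagation delay = 14334 / 231000 = 0.0621 s = 62.0519 ms
Processing delay = 2.4 ms
Total one-way latency = 64.4519 ms


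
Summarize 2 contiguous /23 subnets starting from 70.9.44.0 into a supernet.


Original prefix: /23
Number of subnets: 2 = 2^1
New prefix = 23 - 1 = 22
Supernet: 70.9.44.0/22


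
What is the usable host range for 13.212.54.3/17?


Network: 13.212.0.0
Broadcast: 13.212.127.255
First usable = network + 1
Last usable = broadcast - 1
Range: 13.212.0.1 to 13.212.127.254


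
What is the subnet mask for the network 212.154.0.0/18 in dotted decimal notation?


/18 means 18 network bits, 14 host bits
Binary: 11111111111111111100000000000000
Mask: 255.255.192.0


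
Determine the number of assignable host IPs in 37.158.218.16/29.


Host bits = 32 - 29 = 3
Total addresses = 2^3 = 8
Usable = total - 2 (network and broadcast)
Usable hosts: 6


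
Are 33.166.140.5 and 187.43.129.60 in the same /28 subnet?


Mask: 255.255.255.240
33.166.140.5 AND mask = 33.166.140.0
187.43.129.60 AND mask = 187.43.129.48
No, different subnets (33.166.140.0 vs 187.43.129.48)


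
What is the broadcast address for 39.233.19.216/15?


Network: 39.232.0.0/15
Host bits = 17
Set all host bits to 1:
Broadcast: 39.233.255.255


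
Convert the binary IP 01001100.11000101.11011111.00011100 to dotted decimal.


01001100 = 76
11000101 = 197
11011111 = 223
00011100 = 28
IP: 76.197.223.28


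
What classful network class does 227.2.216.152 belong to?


First octet: 227
Binary: 11100011
1110xxxx -> Class D (224-239)
Class D (multicast), default mask N/A


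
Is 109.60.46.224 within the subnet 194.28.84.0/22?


Subnet network: 194.28.84.0
Test IP AND mask: 109.60.44.0
No, 109.60.46.224 is not in 194.28.84.0/22


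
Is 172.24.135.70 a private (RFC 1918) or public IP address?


RFC 1918 private ranges:
  10.0.0.0/8 (10.0.0.0 - 10.255.255.255)
  172.16.0.0/12 (172.16.0.0 - 172.31.255.255)
  192.168.0.0/16 (192.168.0.0 - 192.168.255.255)
Private (in 172.16.0.0/12)


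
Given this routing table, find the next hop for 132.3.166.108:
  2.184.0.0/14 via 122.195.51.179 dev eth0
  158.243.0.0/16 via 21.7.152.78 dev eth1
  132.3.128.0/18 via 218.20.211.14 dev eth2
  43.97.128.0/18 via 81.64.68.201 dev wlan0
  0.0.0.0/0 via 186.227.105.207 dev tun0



Longest prefix match for 132.3.166.108:
  /14 2.184.0.0: no
  /16 158.243.0.0: no
  /18 132.3.128.0: MATCH
  /18 43.97.128.0: no
  /0 0.0.0.0: MATCH
Selected: next-hop 218.20.211.14 via eth2 (matched /18)


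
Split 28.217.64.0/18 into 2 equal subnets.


New prefix = 18 + 1 = 19
Each subnet has 8192 addresses
  28.217.64.0/19
  28.217.96.0/19
Subnets: 28.217.64.0/19, 28.217.96.0/19


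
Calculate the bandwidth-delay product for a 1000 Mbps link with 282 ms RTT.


BDP = bandwidth * RTT
= 1000 Mbps * 282 ms
= 1000 * 1e6 * 282 / 1000 bits
= 282000000 bits
= 35250000 bytes
= 34423.8281 KB
BDP = 282000000 bits (35250000 bytes)


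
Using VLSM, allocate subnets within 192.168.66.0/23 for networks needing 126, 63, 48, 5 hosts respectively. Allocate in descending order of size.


126 hosts -> /25 (126 usable): 192.168.66.0/25
63 hosts -> /25 (126 usable): 192.168.66.128/25
48 hosts -> /26 (62 usable): 192.168.67.0/26
5 hosts -> /29 (6 usable): 192.168.67.64/29
Allocation: 192.168.66.0/25 (126 hosts, 126 usable); 192.168.66.128/25 (63 hosts, 126 usable); 192.168.67.0/26 (48 hosts, 62 usable); 192.168.67.64/29 (5 hosts, 6 usable)


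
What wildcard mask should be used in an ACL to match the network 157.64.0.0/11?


Subnet mask: 255.224.0.0
Wildcard = 255.255.255.255 - subnet mask
255 - 255 = 0
255 - 224 = 31
255 - 0 = 255
255 - 0 = 255
Wildcard: 0.31.255.255


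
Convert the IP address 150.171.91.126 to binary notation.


150 = 10010110
171 = 10101011
91 = 01011011
126 = 01111110
Binary: 10010110.10101011.01011011.01111110


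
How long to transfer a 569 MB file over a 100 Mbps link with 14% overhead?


Effective throughput = 100 * (1 - 14/100) = 86 Mbps
File size in Mb = 569 * 8 = 4552 Mb
Time = 4552 / 86
Time = 52.9302 seconds


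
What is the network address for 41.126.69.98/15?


IP:   00101001.01111110.01000101.01100010
Mask: 11111111.11111110.00000000.00000000
AND operation:
Net:  00101001.01111110.00000000.00000000
Network: 41.126.0.0/15


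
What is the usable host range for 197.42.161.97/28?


Network: 197.42.161.96
Broadcast: 197.42.161.111
First usable = network + 1
Last usable = broadcast - 1
Range: 197.42.161.97 to 197.42.161.110


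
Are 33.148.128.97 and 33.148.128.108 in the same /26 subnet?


Mask: 255.255.255.192
33.148.128.97 AND mask = 33.148.128.64
33.148.128.108 AND mask = 33.148.128.64
Yes, same subnet (33.148.128.64)


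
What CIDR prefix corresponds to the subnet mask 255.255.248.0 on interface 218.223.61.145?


Binary: 11111111.11111111.11111000.00000000
Count leading 1s
Prefix: /21


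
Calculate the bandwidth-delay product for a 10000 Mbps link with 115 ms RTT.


BDP = bandwidth * RTT
= 10000 Mbps * 115 ms
= 10000 * 1e6 * 115 / 1000 bits
= 1150000000 bits
= 143750000 bytes
= 140380.8594 KB
BDP = 1150000000 bits (143750000 bytes)


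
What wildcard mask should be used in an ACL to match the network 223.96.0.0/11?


Subnet mask: 255.224.0.0
Wildcard = 255.255.255.255 - subnet mask
255 - 255 = 0
255 - 224 = 31
255 - 0 = 255
255 - 0 = 255
Wildcard: 0.31.255.255


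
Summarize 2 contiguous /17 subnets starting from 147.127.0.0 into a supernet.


Original prefix: /17
Number of subnets: 2 = 2^1
New prefix = 17 - 1 = 16
Supernet: 147.127.0.0/16


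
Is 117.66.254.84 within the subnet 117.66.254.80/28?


Subnet network: 117.66.254.80
Test IP AND mask: 117.66.254.80
Yes, 117.66.254.84 is in 117.66.254.80/28


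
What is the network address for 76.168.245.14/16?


IP:   01001100.10101000.11110101.00001110
Mask: 11111111.11111111.00000000.00000000
AND operation:
Net:  01001100.10101000.00000000.00000000
Network: 76.168.0.0/16


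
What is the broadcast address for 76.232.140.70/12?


Network: 76.224.0.0/12
Host bits = 20
Set all host bits to 1:
Broadcast: 76.239.255.255


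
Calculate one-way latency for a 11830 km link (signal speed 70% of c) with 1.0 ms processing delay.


Speed = 0.7 * 3e5 km/s = 210000 km/s
Propagation delay = 11830 / 210000 = 0.0563 s = 56.3333 ms
Processing delay = 1.0 ms
Total one-way latency = 57.3333 ms


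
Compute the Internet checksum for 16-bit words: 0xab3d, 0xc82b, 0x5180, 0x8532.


Sum all words (with carry folding):
+ 0xab3d = 0xab3d
+ 0xc82b = 0x7369
+ 0x5180 = 0xc4e9
+ 0x8532 = 0x4a1c
One's complement: ~0x4a1c
Checksum = 0xb5e3


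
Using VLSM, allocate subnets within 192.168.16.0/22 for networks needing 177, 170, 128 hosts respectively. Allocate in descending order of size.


177 hosts -> /24 (254 usable): 192.168.16.0/24
170 hosts -> /24 (254 usable): 192.168.17.0/24
128 hosts -> /24 (254 usable): 192.168.18.0/24
Allocation: 192.168.16.0/24 (177 hosts, 254 usable); 192.168.17.0/24 (170 hosts, 254 usable); 192.168.18.0/24 (128 hosts, 254 usable)


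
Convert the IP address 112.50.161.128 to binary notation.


112 = 01110000
50 = 00110010
161 = 10100001
128 = 10000000
Binary: 01110000.00110010.10100001.10000000


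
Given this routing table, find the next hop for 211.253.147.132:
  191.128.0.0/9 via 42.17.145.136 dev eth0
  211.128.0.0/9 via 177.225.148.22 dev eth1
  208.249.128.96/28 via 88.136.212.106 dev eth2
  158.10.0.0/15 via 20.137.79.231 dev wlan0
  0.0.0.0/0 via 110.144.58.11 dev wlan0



Longest prefix match for 211.253.147.132:
  /9 191.128.0.0: no
  /9 211.128.0.0: MATCH
  /28 208.249.128.96: no
  /15 158.10.0.0: no
  /0 0.0.0.0: MATCH
Selected: next-hop 177.225.148.22 via eth1 (matched /9)


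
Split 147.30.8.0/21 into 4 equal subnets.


New prefix = 21 + 2 = 23
Each subnet has 512 addresses
  147.30.8.0/23
  147.30.10.0/23
  147.30.12.0/23
  147.30.14.0/23
Subnets: 147.30.8.0/23, 147.30.10.0/23, 147.30.12.0/23, 147.30.14.0/23


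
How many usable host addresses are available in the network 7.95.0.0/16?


Host bits = 32 - 16 = 16
Total addresses = 2^16 = 65536
Usable = total - 2 (network and broadcast)
Usable hosts: 65534


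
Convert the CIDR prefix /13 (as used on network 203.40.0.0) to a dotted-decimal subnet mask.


/13 means 13 network bits, 19 host bits
Binary: 11111111111110000000000000000000
Mask: 255.248.0.0


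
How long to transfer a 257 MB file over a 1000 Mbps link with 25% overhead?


Effective throughput = 1000 * (1 - 25/100) = 750 Mbps
File size in Mb = 257 * 8 = 2056 Mb
Time = 2056 / 750
Time = 2.7413 seconds


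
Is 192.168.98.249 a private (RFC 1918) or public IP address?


RFC 1918 private ranges:
  10.0.0.0/8 (10.0.0.0 - 10.255.255.255)
  172.16.0.0/12 (172.16.0.0 - 172.31.255.255)
  192.168.0.0/16 (192.168.0.0 - 192.168.255.255)
Private (in 192.168.0.0/16)


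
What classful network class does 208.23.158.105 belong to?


First octet: 208
Binary: 11010000
110xxxxx -> Class C (192-223)
Class C, default mask 255.255.255.0 (/24)


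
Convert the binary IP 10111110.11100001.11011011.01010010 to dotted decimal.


10111110 = 190
11100001 = 225
11011011 = 219
01010010 = 82
IP: 190.225.219.82


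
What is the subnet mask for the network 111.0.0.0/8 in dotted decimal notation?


/8 means 8 network bits, 24 host bits
Binary: 11111111000000000000000000000000
Mask: 255.0.0.0


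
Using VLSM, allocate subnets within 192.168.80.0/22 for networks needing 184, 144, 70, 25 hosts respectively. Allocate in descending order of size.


184 hosts -> /24 (254 usable): 192.168.80.0/24
144 hosts -> /24 (254 usable): 192.168.81.0/24
70 hosts -> /25 (126 usable): 192.168.82.0/25
25 hosts -> /27 (30 usable): 192.168.82.128/27
Allocation: 192.168.80.0/24 (184 hosts, 254 usable); 192.168.81.0/24 (144 hosts, 254 usable); 192.168.82.0/25 (70 hosts, 126 usable); 192.168.82.128/27 (25 hosts, 30 usable)


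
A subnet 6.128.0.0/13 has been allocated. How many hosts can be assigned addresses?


Host bits = 32 - 13 = 19
Total addresses = 2^19 = 524288
Usable = total - 2 (network and broadcast)
Usable hosts: 524286


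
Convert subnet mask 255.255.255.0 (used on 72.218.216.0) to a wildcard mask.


Subnet mask: 255.255.255.0
Wildcard = 255.255.255.255 - subnet mask
255 - 255 = 0
255 - 255 = 0
255 - 255 = 0
255 - 0 = 255
Wildcard: 0.0.0.255


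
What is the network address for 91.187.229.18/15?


IP:   01011011.10111011.11100101.00010010
Mask: 11111111.11111110.00000000.00000000
AND operation:
Net:  01011011.10111010.00000000.00000000
Network: 91.186.0.0/15


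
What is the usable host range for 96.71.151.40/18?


Network: 96.71.128.0
Broadcast: 96.71.191.255
First usable = network + 1
Last usable = broadcast - 1
Range: 96.71.128.1 to 96.71.191.254


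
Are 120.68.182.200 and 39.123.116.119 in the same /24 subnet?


Mask: 255.255.255.0
120.68.182.200 AND mask = 120.68.182.0
39.123.116.119 AND mask = 39.123.116.0
No, different subnets (120.68.182.0 vs 39.123.116.0)


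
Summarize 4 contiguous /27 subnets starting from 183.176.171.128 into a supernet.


Original prefix: /27
Number of subnets: 4 = 2^2
New prefix = 27 - 2 = 25
Supernet: 183.176.171.128/25


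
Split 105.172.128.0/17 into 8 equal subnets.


New prefix = 17 + 3 = 20
Each subnet has 4096 addresses
  105.172.128.0/20
  105.172.144.0/20
  105.172.160.0/20
  105.172.176.0/20
  105.172.192.0/20
  105.172.208.0/20
  105.172.224.0/20
  105.172.240.0/20
Subnets: 105.172.128.0/20, 105.172.144.0/20, 105.172.160.0/20, 105.172.176.0/20, 105.172.192.0/20, 105.172.208.0/20, 105.172.224.0/20, 105.172.240.0/20


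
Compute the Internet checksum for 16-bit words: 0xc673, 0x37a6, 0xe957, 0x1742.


Sum all words (with carry folding):
+ 0xc673 = 0xc673
+ 0x37a6 = 0xfe19
+ 0xe957 = 0xe771
+ 0x1742 = 0xfeb3
One's complement: ~0xfeb3
Checksum = 0x014c


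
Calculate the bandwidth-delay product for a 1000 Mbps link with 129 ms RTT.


BDP = bandwidth * RTT
= 1000 Mbps * 129 ms
= 1000 * 1e6 * 129 / 1000 bits
= 129000000 bits
= 16125000 bytes
= 15747.0703 KB
BDP = 129000000 bits (16125000 bytes)


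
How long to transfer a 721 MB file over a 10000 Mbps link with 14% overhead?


Effective throughput = 10000 * (1 - 14/100) = 8600 Mbps
File size in Mb = 721 * 8 = 5768 Mb
Time = 5768 / 8600
Time = 0.6707 seconds


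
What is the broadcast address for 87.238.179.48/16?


Network: 87.238.0.0/16
Host bits = 16
Set all host bits to 1:
Broadcast: 87.238.255.255


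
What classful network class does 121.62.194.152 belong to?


First octet: 121
Binary: 01111001
0xxxxxxx -> Class A (1-126)
Class A, default mask 255.0.0.0 (/8)


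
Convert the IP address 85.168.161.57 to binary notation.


85 = 01010101
168 = 10101000
161 = 10100001
57 = 00111001
Binary: 01010101.10101000.10100001.00111001


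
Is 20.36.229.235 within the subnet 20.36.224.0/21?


Subnet network: 20.36.224.0
Test IP AND mask: 20.36.224.0
Yes, 20.36.229.235 is in 20.36.224.0/21


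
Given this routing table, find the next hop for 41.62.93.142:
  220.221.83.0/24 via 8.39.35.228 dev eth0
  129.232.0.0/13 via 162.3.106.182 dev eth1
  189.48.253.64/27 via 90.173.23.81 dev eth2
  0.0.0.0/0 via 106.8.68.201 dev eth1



Longest prefix match for 41.62.93.142:
  /24 220.221.83.0: no
  /13 129.232.0.0: no
  /27 189.48.253.64: no
  /0 0.0.0.0: MATCH
Selected: next-hop 106.8.68.201 via eth1 (matched /0)


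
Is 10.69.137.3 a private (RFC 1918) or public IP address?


RFC 1918 private ranges:
  10.0.0.0/8 (10.0.0.0 - 10.255.255.255)
  172.16.0.0/12 (172.16.0.0 - 172.31.255.255)
  192.168.0.0/16 (192.168.0.0 - 192.168.255.255)
Private (in 10.0.0.0/8)


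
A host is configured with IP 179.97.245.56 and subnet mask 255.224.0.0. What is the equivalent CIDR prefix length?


Binary: 11111111.11100000.00000000.00000000
Count leading 1s
Prefix: /11


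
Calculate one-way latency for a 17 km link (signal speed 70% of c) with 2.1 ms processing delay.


Speed = 0.7 * 3e5 km/s = 210000 km/s
Propagation delay = 17 / 210000 = 0.0001 s = 0.081 ms
Processing delay = 2.1 ms
Total one-way latency = 2.181 ms


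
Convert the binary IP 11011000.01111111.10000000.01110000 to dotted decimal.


11011000 = 216
01111111 = 127
10000000 = 128
01110000 = 112
IP: 216.127.128.112


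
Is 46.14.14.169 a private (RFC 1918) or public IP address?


RFC 1918 private ranges:
  10.0.0.0/8 (10.0.0.0 - 10.255.255.255)
  172.16.0.0/12 (172.16.0.0 - 172.31.255.255)
  192.168.0.0/16 (192.168.0.0 - 192.168.255.255)
Public (not in any RFC 1918 range)


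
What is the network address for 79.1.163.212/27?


IP:   01001111.00000001.10100011.11010100
Mask: 11111111.11111111.11111111.11100000
AND operation:
Net:  01001111.00000001.10100011.11000000
Network: 79.1.163.192/27


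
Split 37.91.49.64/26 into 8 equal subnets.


New prefix = 26 + 3 = 29
Each subnet has 8 addresses
  37.91.49.64/29
  37.91.49.72/29
  37.91.49.80/29
  37.91.49.88/29
  37.91.49.96/29
  37.91.49.104/29
  37.91.49.112/29
  37.91.49.120/29
Subnets: 37.91.49.64/29, 37.91.49.72/29, 37.91.49.80/29, 37.91.49.88/29, 37.91.49.96/29, 37.91.49.104/29, 37.91.49.112/29, 37.91.49.120/29


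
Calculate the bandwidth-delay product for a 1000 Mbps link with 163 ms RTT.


BDP = bandwidth * RTT
= 1000 Mbps * 163 ms
= 1000 * 1e6 * 163 / 1000 bits
= 163000000 bits
= 20375000 bytes
= 19897.4609 KB
BDP = 163000000 bits (20375000 bytes)


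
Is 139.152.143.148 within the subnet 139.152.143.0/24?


Subnet network: 139.152.143.0
Test IP AND mask: 139.152.143.0
Yes, 139.152.143.148 is in 139.152.143.0/24


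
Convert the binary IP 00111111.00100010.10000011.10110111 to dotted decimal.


00111111 = 63
00100010 = 34
10000011 = 131
10110111 = 183
IP: 63.34.131.183


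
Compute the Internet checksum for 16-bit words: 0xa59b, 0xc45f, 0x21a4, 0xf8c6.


Sum all words (with carry folding):
+ 0xa59b = 0xa59b
+ 0xc45f = 0x69fb
+ 0x21a4 = 0x8b9f
+ 0xf8c6 = 0x8466
One's complement: ~0x8466
Checksum = 0x7b99


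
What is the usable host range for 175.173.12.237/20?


Network: 175.173.0.0
Broadcast: 175.173.15.255
First usable = network + 1
Last usable = broadcast - 1
Range: 175.173.0.1 to 175.173.15.254


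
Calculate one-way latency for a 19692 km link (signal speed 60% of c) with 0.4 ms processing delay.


Speed = 0.6 * 3e5 km/s = 180000 km/s
Propagation delay = 19692 / 180000 = 0.1094 s = 109.4 ms
Processing delay = 0.4 ms
Total one-way latency = 109.8 ms


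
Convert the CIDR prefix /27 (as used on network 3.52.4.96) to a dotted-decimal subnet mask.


/27 means 27 network bits, 5 host bits
Binary: 11111111111111111111111111100000
Mask: 255.255.255.224


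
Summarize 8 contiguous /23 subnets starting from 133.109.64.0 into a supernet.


Original prefix: /23
Number of subnets: 8 = 2^3
New prefix = 23 - 3 = 20
Supernet: 133.109.64.0/20


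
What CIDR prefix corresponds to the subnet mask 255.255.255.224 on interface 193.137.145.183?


Binary: 11111111.11111111.11111111.11100000
Count leading 1s
Prefix: /27


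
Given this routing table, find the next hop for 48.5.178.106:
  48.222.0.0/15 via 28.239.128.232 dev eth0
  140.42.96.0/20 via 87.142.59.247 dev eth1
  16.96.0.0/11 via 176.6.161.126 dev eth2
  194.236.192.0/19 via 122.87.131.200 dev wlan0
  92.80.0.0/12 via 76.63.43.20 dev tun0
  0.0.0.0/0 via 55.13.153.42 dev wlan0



Longest prefix match for 48.5.178.106:
  /15 48.222.0.0: no
  /20 140.42.96.0: no
  /11 16.96.0.0: no
  /19 194.236.192.0: no
  /12 92.80.0.0: no
  /0 0.0.0.0: MATCH
Selected: next-hop 55.13.153.42 via wlan0 (matched /0)


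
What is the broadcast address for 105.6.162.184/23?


Network: 105.6.162.0/23
Host bits = 9
Set all host bits to 1:
Broadcast: 105.6.163.255


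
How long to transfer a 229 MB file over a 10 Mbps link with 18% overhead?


Effective throughput = 10 * (1 - 18/100) = 8.2 Mbps
File size in Mb = 229 * 8 = 1832 Mb
Time = 1832 / 8.2
Time = 223.4146 seconds


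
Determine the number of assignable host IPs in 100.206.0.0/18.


Host bits = 32 - 18 = 14
Total addresses = 2^14 = 16384
Usable = total - 2 (network and broadcast)
Usable hosts: 16382


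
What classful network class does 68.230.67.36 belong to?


First octet: 68
Binary: 01000100
0xxxxxxx -> Class A (1-126)
Class A, default mask 255.0.0.0 (/8)


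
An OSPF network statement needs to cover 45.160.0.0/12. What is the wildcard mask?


Subnet mask: 255.240.0.0
Wildcard = 255.255.255.255 - subnet mask
255 - 255 = 0
255 - 240 = 15
255 - 0 = 255
255 - 0 = 255
Wildcard: 0.15.255.255


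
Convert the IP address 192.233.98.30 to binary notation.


192 = 11000000
233 = 11101001
98 = 01100010
30 = 00011110
Binary: 11000000.11101001.01100010.00011110


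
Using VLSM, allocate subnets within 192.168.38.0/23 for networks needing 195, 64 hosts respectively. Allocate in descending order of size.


195 hosts -> /24 (254 usable): 192.168.38.0/24
64 hosts -> /25 (126 usable): 192.168.39.0/25
Allocation: 192.168.38.0/24 (195 hosts, 254 usable); 192.168.39.0/25 (64 hosts, 126 usable)


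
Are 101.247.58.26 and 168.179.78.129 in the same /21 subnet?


Mask: 255.255.248.0
101.247.58.26 AND mask = 101.247.56.0
168.179.78.129 AND mask = 168.179.72.0
No, different subnets (101.247.56.0 vs 168.179.72.0)


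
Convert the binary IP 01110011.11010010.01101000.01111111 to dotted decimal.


01110011 = 115
11010010 = 210
01101000 = 104
01111111 = 127
IP: 115.210.104.127


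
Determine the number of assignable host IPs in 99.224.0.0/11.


Host bits = 32 - 11 = 21
Total addresses = 2^21 = 2097152
Usable = total - 2 (network and broadcast)
Usable hosts: 2097150


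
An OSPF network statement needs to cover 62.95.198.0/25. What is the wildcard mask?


Subnet mask: 255.255.255.128
Wildcard = 255.255.255.255 - subnet mask
255 - 255 = 0
255 - 255 = 0
255 - 255 = 0
255 - 128 = 127
Wildcard: 0.0.0.127
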